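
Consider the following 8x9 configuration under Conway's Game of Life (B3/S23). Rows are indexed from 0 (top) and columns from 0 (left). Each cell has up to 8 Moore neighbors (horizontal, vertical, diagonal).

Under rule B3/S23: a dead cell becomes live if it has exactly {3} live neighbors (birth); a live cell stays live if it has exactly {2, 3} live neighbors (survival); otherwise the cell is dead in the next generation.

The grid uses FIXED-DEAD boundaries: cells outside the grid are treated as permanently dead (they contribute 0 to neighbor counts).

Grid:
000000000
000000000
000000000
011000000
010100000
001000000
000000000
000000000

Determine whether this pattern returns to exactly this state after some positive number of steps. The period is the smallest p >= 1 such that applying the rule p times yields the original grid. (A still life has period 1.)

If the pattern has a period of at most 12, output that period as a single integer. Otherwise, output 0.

Answer: 1

Derivation:
Simulating and comparing each generation to the original:
Gen 0 (original, given above): 5 live cells
Gen 1: 5 live cells, MATCHES original -> period = 1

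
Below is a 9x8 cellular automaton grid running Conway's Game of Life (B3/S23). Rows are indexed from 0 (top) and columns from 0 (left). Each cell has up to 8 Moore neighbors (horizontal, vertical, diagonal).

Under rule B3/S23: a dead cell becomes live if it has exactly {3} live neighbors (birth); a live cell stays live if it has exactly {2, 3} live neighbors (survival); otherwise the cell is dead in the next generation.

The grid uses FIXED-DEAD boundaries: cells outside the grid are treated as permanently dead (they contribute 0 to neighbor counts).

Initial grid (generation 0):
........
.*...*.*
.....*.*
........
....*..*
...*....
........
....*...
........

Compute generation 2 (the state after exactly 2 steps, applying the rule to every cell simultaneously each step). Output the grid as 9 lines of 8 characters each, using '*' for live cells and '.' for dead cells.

Answer: ........
........
........
........
........
........
........
........
........

Derivation:
Simulating step by step:
Generation 0 (given above): 9 live cells
Generation 1: 1 live cells
........
........
........
......*.
........
........
........
........
........
Generation 2: 0 live cells
(generation 2 grid is the final answer)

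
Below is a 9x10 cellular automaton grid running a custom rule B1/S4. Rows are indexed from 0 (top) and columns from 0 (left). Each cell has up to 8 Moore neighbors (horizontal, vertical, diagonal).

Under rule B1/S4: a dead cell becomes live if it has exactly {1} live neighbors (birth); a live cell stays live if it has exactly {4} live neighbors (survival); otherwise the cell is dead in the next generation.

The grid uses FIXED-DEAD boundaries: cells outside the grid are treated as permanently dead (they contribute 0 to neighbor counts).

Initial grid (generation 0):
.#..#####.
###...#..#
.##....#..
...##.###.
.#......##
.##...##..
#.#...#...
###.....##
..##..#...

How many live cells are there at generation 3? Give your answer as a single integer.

Simulating step by step:
Generation 0 (given above): 37 live cells
Generation 1: 14 live cells
..........
..#...#...
.##....#..
.......##.
........#.
.#........
..#.......
..#.#.....
....##....
Generation 2: 30 live cells
.###.###..
#....#..#.
#....#...#
#..#......
###...#...
#..#...###
#...##....
......#...
.##...#...
Generation 3: 12 live cells
.........#
..........
..##...#..
.......###
.#...#....
..........
..#.......
..........
#..#......
Population at generation 3: 12

Answer: 12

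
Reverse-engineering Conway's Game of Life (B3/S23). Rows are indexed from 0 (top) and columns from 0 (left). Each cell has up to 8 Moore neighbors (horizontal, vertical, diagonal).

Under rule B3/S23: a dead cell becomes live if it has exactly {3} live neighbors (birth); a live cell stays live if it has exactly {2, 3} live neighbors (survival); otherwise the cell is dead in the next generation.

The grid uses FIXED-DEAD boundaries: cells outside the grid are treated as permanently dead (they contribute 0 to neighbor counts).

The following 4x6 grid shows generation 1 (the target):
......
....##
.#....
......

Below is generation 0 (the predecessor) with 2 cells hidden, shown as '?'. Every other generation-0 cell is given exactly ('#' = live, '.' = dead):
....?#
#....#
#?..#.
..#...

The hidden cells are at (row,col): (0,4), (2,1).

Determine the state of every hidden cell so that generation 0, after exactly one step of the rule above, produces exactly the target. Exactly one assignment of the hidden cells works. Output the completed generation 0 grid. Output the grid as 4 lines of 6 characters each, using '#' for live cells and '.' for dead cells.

Answer: .....#
#....#
#...#.
..#...

Derivation:
Hidden generation-0 cells (in order): (0,4), (2,1).
A hidden cell only influences target cells in its own 3x3 neighborhood. Try each of the 2^2 = 4 assignments, step the completed generation 0 forward once under B3/S23, and compare with the target:
  (0,4)=. (2,1)=. -> step reproduces the target at every cell -> ACCEPT
  (0,4)=. (2,1)=# -> step gives (1,0)='#' but target has '.' -> reject
  (0,4)=# (2,1)=. -> step gives (0,4)='#' but target has '.' -> reject
  (0,4)=# (2,1)=# -> step gives (0,4)='#' but target has '.' -> reject
Unique solution: (0,4)=dead, (2,1)=dead.
Check: live-neighbor counts of every cell in the completed generation 0:
110021
120132
131212
120211
Applying B3/S23 to generation 0 with these counts gives:
......
....##
.#....
......
which matches the target exactly.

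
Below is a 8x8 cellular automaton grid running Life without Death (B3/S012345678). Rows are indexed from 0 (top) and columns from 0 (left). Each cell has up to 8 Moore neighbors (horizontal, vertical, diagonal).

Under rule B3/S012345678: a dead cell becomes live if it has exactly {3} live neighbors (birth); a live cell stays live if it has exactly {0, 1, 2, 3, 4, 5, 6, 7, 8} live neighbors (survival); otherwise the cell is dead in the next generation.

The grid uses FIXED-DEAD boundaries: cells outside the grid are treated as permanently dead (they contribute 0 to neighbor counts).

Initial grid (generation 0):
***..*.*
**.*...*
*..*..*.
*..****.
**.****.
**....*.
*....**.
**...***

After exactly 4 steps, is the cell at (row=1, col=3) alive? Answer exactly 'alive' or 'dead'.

Simulating step by step:
Generation 0 (given above): 34 live cells
Generation 1: 41 live cells
***..***
**.**..*
*..*..**
*..*****
**.*****
***...**
*....**.
**...***
Generation 2: 45 live cells
********
**.**..*
*..*..**
*..*****
**.*****
****..**
*.*..**.
**...***
Generation 3: 47 live cells
********
**.**..*
*..*..**
*..*****
**.*****
****..**
*.*****.
**...***
Generation 4: 49 live cells
********
**.**..*
*..*..**
*..*****
**.*****
****..**
*.*****.
****.***

Cell (1,3) at generation 4: 1 -> alive

Answer: alive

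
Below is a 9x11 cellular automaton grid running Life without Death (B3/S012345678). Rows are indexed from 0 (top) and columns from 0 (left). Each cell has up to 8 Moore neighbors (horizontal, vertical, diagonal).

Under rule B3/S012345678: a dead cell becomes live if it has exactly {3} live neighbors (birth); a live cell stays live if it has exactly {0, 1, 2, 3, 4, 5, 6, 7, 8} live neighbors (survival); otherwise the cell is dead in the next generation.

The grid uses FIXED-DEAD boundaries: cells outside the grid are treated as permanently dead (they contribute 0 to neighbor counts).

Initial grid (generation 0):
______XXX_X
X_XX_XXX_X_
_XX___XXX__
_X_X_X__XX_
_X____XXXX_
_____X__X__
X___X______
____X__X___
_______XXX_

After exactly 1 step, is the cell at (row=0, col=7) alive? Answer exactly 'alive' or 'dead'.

Answer: alive

Derivation:
Simulating step by step:
Generation 0 (given above): 35 live cells
Generation 1: 45 live cells
_____XXXXXX
X_XX_XXX_X_
XXX___XXX__
XX_X_X__XX_
_XX_XXXXXX_
_____XX_XX_
X___XX_____
____X__X___
_______XXX_

Cell (0,7) at generation 1: 1 -> alive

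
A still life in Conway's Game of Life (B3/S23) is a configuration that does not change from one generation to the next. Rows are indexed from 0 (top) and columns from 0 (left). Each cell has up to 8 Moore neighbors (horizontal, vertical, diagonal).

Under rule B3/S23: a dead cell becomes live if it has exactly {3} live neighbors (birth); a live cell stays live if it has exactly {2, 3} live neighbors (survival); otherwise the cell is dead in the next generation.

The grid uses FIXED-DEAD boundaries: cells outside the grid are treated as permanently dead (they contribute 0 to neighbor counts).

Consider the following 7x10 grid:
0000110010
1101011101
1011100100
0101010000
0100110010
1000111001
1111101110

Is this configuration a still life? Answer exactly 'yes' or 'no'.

Compute generation 1 and compare to generation 0 (given above):
Generation 1:
0000110110
1100000100
1000000110
1100011000
1111000000
1000000001
1111101110
Cell (0,7) differs: gen0=0 vs gen1=1 -> NOT a still life.

Answer: no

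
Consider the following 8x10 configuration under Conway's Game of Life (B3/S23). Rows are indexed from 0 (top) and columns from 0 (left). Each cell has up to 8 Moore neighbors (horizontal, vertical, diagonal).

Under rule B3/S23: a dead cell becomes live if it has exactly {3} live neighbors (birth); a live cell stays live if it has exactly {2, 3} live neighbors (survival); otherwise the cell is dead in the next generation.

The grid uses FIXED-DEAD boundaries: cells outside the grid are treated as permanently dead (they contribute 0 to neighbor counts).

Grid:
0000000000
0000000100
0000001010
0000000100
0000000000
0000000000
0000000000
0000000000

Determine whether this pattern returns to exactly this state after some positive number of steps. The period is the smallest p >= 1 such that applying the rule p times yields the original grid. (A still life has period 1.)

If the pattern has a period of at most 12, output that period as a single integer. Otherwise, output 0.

Simulating and comparing each generation to the original:
Gen 0 (original, given above): 4 live cells
Gen 1: 4 live cells, MATCHES original -> period = 1

Answer: 1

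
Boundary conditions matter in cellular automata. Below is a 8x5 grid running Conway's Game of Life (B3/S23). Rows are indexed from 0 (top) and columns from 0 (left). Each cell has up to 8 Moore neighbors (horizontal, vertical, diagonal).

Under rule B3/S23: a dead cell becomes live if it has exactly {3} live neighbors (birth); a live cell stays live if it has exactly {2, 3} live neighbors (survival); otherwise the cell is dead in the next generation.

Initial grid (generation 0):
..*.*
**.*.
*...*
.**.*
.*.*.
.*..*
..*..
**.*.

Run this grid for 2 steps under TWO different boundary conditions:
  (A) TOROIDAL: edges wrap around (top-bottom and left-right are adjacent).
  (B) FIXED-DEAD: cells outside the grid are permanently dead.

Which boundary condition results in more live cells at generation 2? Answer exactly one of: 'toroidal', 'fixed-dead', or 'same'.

Under TOROIDAL boundary, generation 2:
.....
..*..
*....
.**.*
.....
.*...
.....
**...
Population = 8

Under FIXED-DEAD boundary, generation 2:
*...*
*...*
....*
..*.*
....*
.....
*..*.
.***.
Population = 13

Comparison: toroidal=8, fixed-dead=13 -> fixed-dead

Answer: fixed-dead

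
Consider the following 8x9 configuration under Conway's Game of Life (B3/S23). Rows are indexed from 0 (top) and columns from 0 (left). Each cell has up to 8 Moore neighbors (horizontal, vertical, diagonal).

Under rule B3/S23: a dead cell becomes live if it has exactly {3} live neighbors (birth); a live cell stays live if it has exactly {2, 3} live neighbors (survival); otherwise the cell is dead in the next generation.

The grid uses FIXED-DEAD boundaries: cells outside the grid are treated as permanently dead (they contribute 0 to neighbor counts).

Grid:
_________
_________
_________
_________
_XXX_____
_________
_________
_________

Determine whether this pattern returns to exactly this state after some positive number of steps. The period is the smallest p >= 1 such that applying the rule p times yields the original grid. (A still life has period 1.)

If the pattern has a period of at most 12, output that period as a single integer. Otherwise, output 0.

Answer: 2

Derivation:
Simulating and comparing each generation to the original:
Gen 0 (original, given above): 3 live cells
Gen 1: 3 live cells, differs from original
Gen 2: 3 live cells, MATCHES original -> period = 2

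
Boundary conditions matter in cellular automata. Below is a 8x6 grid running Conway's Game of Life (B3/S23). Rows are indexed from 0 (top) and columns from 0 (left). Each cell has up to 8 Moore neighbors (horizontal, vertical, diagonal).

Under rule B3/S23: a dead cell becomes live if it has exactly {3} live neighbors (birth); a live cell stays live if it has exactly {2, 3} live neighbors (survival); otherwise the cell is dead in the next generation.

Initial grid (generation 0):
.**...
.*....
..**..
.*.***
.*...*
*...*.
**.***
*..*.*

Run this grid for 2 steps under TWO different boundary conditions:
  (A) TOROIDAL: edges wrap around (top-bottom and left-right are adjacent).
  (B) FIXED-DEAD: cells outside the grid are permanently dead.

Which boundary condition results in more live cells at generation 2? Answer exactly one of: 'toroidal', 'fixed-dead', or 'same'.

Under TOROIDAL boundary, generation 2:
.*.*..
...*..
.*.*..
...*..
**....
....*.
.*..*.
...*..
Population = 12

Under FIXED-DEAD boundary, generation 2:
.**...
**.*..
**.*..
...*..
*.....
......
......
*..*..
Population = 12

Comparison: toroidal=12, fixed-dead=12 -> same

Answer: same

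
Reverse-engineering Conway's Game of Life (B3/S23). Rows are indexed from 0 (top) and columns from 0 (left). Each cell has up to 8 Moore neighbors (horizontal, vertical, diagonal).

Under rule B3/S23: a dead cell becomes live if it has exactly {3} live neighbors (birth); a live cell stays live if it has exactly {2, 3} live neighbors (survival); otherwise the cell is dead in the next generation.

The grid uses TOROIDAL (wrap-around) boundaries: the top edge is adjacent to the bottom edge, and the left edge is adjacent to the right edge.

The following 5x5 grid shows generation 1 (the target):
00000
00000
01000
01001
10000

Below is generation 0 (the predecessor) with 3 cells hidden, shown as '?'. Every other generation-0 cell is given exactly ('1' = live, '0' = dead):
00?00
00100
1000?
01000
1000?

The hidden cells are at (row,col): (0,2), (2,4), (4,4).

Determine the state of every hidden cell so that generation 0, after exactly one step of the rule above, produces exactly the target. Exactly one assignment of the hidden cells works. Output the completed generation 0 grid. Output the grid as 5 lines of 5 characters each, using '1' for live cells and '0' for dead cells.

Answer: 00000
00100
10000
01000
10001

Derivation:
Hidden generation-0 cells (in order): (0,2), (2,4), (4,4).
A hidden cell only influences target cells in its own 3x3 neighborhood. Try each of the 2^3 = 8 assignments, step the completed generation 0 forward once under B3/S23, and compare with the target:
  (0,2)=0 (2,4)=0 (4,4)=0 -> step gives (3,0)='1' but target has '0' -> reject
  (0,2)=0 (2,4)=0 (4,4)=1 -> step reproduces the target at every cell -> ACCEPT
  (0,2)=0 (2,4)=1 (4,4)=0 -> step gives (2,0)='1' but target has '0' -> reject
  (0,2)=0 (2,4)=1 (4,4)=1 -> step gives (2,0)='1' but target has '0' -> reject
  (0,2)=1 (2,4)=0 (4,4)=0 -> step gives (0,1)='1' but target has '0' -> reject
  (0,2)=1 (2,4)=0 (4,4)=1 -> step gives (0,1)='1' but target has '0' -> reject
  (0,2)=1 (2,4)=1 (4,4)=0 -> step gives (0,1)='1' but target has '0' -> reject
  (0,2)=1 (2,4)=1 (4,4)=1 -> step gives (0,1)='1' but target has '0' -> reject
Unique solution: (0,2)=dead, (2,4)=dead, (4,4)=live.
Check: live-neighbor counts of every cell in the completed generation 0:
22122
12011
13211
42113
22111
Applying B3/S23 to generation 0 with these counts gives:
00000
00000
01000
01001
10000
which matches the target exactly.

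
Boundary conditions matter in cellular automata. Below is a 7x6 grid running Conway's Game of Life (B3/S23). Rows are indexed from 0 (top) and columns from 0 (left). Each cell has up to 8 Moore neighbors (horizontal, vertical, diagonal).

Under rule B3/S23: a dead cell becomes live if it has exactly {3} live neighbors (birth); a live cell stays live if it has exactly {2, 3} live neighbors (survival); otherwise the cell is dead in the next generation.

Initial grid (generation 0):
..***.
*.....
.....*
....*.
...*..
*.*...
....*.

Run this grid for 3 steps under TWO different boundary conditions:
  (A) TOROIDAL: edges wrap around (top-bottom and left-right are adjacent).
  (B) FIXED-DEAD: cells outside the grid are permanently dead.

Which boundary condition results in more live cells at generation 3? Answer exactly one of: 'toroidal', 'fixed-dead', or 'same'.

Under TOROIDAL boundary, generation 3:
**...*
....*.
...*.*
.....*
...**.
..**.*
......
Population = 12

Under FIXED-DEAD boundary, generation 3:
...**.
..*..*
...**.
......
......
......
......
Population = 6

Comparison: toroidal=12, fixed-dead=6 -> toroidal

Answer: toroidal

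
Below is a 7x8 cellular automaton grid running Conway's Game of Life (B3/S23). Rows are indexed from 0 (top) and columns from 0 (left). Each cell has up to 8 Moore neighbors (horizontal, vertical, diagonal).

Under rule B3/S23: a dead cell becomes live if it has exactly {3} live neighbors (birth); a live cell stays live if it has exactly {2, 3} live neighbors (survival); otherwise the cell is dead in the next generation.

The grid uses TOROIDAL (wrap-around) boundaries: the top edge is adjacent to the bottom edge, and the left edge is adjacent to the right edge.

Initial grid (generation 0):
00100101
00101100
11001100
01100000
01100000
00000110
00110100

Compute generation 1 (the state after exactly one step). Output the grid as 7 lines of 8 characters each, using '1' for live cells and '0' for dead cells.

Simulating step by step:
Generation 0 (given above): 19 live cells
Generation 1: 19 live cells
(generation 1 grid is the final answer)

Answer: 01100100
10100000
10001100
00010000
01100000
01011110
00110100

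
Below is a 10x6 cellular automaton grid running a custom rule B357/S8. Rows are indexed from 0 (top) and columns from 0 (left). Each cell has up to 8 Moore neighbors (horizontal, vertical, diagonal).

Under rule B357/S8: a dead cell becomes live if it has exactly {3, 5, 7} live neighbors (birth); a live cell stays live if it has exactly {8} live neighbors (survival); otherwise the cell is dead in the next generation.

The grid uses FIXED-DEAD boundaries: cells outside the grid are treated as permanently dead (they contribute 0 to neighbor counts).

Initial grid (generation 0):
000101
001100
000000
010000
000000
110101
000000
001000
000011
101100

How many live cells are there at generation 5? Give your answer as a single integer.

Simulating step by step:
Generation 0 (given above): 15 live cells
Generation 1: 12 live cells
001010
000010
001000
000000
111000
000000
011000
000000
011000
000010
Generation 2: 4 live cells
000100
000000
000000
001000
000000
110000
000000
000000
000000
000000
Generation 3: 1 live cells
000000
000000
000000
000000
010000
000000
000000
000000
000000
000000
Generation 4: 0 live cells
000000
000000
000000
000000
000000
000000
000000
000000
000000
000000
Generation 5: 0 live cells
000000
000000
000000
000000
000000
000000
000000
000000
000000
000000
Population at generation 5: 0

Answer: 0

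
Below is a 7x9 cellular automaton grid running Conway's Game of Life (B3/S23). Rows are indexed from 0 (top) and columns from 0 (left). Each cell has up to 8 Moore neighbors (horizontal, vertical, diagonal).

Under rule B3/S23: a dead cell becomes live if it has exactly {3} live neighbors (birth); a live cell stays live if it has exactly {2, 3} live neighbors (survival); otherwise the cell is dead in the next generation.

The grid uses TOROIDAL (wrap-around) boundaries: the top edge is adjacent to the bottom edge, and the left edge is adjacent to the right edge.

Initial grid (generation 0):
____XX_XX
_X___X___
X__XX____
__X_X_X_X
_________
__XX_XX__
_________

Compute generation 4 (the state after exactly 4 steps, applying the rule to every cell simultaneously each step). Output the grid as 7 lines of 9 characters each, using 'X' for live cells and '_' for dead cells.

Answer: ____X_XX_
XX____XX_
X__X_XXX_
XX_X__XX_
_X__XXXX_
__X____X_
___X_XXXX

Derivation:
Simulating step by step:
Generation 0 (given above): 17 live cells
Generation 1: 21 live cells
____XXX__
X__X_XX_X
XXXXX____
____XX___
__X_X_XX_
_________
___X___X_
Generation 2: 21 live cells
___X____X
X_____XXX
XXX___X_X
______X__
___XX_X__
___X__XX_
____XXX__
Generation 3: 22 live cells
X___X___X
__X___X__
_X___XX__
XXXX__X__
___XX_X__
___X___X_
___XXXX__
Generation 4: 29 live cells
(generation 4 grid is the final answer)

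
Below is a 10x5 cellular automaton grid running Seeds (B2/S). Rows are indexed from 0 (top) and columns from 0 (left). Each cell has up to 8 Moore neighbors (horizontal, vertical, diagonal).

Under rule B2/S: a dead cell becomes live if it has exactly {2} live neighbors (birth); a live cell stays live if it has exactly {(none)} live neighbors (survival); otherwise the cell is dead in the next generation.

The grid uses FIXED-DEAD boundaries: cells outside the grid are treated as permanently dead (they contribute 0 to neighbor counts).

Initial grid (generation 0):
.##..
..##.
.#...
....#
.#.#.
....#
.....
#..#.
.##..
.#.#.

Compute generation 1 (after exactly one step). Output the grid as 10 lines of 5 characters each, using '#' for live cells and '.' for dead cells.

Simulating step by step:
Generation 0 (given above): 15 live cells
Generation 1: 12 live cells
(generation 1 grid is the final answer)

Answer: .....
#....
....#
##.#.
..#..
..##.
...##
.....
....#
#....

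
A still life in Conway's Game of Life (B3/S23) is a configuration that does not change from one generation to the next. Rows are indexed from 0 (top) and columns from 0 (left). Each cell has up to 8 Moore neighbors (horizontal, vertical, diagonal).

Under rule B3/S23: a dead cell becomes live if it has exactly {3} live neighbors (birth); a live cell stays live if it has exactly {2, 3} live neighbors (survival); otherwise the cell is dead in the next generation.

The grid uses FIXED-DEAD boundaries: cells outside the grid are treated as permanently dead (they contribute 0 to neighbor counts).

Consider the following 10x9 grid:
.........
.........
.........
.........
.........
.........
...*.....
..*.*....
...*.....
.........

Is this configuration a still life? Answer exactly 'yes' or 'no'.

Compute generation 1 and compare to generation 0 (given above):
Generation 1:
.........
.........
.........
.........
.........
.........
...*.....
..*.*....
...*.....
.........
The grids are IDENTICAL -> still life.

Answer: yes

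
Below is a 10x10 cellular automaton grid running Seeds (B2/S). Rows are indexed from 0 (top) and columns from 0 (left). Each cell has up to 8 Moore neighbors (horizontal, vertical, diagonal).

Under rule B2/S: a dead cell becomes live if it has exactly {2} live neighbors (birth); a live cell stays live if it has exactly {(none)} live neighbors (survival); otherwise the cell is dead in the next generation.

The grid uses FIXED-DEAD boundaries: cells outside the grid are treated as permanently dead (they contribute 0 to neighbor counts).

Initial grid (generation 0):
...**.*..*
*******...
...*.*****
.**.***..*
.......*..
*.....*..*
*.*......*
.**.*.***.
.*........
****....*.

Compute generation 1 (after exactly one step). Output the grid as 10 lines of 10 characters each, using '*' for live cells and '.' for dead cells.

Simulating step by step:
Generation 0 (given above): 42 live cells
Generation 1: 14 live cells
(generation 1 grid is the final answer)

Answer: *......*..
..........
..........
..........
*.***....*
.......*..
..........
.....*...*
....***..*
..........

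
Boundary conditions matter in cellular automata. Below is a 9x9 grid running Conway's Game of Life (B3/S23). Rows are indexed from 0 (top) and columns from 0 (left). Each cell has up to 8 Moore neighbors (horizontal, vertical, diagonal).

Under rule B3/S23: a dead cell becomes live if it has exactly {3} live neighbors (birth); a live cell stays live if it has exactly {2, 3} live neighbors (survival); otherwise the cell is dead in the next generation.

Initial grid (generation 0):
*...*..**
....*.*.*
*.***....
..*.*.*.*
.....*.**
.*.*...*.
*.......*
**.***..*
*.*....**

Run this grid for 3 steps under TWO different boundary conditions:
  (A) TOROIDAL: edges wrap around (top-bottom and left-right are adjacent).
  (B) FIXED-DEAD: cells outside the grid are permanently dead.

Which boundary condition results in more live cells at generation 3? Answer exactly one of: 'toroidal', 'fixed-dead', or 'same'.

Under TOROIDAL boundary, generation 3:
..*..*...
...***.*.
.........
...*.....
...*.**..
.**....*.
.**......
.**.*....
.*.**.**.
Population = 23

Under FIXED-DEAD boundary, generation 3:
..***.***
.*****...
.**.**.*.
.*.*...**
.***.***.
......*..
.****.**.
....**..*
.........
Population = 36

Comparison: toroidal=23, fixed-dead=36 -> fixed-dead

Answer: fixed-dead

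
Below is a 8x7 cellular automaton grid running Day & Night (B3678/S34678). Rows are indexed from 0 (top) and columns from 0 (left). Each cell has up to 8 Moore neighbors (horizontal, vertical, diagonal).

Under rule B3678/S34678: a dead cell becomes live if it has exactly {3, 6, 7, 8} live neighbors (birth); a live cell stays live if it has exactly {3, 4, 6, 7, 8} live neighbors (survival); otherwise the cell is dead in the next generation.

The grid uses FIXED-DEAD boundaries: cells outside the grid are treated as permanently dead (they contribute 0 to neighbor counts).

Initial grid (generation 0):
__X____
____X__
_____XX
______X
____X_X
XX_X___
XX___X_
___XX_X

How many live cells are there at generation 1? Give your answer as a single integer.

Simulating step by step:
Generation 0 (given above): 16 live cells
Generation 1: 13 live cells
_______
_____X_
_____X_
______X
_____X_
XXX_XX_
XX_X___
_____X_
Population at generation 1: 13

Answer: 13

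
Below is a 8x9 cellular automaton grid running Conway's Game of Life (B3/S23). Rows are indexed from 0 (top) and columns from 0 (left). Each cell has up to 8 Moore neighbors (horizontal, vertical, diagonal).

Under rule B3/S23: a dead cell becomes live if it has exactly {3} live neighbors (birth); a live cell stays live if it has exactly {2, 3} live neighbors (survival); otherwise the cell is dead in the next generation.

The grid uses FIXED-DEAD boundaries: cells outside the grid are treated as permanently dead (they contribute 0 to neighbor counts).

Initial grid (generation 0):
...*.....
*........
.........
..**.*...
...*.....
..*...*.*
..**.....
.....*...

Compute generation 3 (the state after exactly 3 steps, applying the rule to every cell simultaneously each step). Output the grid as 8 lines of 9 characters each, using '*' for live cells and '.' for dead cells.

Answer: .........
.........
...*.....
....*....
....**...
..*.*....
..**.....
.........

Derivation:
Simulating step by step:
Generation 0 (given above): 12 live cells
Generation 1: 8 live cells
.........
.........
.........
..***....
...**....
..*......
..**.....
.........
Generation 2: 8 live cells
.........
.........
...*.....
..*.*....
....*....
..*.*....
..**.....
.........
Generation 3: 8 live cells
(generation 3 grid is the final answer)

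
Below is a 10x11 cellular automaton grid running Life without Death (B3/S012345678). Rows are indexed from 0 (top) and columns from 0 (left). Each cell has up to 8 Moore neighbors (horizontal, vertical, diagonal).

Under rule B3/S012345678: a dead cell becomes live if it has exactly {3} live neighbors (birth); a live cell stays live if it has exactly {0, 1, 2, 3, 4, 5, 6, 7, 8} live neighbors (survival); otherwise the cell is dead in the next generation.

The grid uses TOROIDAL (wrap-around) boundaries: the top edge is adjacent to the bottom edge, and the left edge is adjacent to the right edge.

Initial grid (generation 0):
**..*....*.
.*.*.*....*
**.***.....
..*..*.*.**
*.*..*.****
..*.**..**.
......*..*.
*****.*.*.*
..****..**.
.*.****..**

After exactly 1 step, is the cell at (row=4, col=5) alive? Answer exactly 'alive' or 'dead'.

Answer: alive

Derivation:
Simulating step by step:
Generation 0 (given above): 53 live cells
Generation 1: 58 live cells
**..*.*..*.
.*.*.*....*
**.***...*.
..*..*.*.**
*.*..*.****
.*****..**.
*.....*..*.
*****.*.*.*
..****..**.
.*.****..**

Cell (4,5) at generation 1: 1 -> alive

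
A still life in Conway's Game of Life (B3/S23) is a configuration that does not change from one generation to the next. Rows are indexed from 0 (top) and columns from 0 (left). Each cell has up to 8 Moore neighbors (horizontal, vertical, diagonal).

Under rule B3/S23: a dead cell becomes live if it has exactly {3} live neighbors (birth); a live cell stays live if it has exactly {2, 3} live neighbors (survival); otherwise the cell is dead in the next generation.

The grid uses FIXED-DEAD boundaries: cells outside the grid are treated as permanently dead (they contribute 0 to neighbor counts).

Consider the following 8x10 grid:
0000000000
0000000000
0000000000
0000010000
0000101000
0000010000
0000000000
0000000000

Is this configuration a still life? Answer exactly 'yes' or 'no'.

Answer: yes

Derivation:
Compute generation 1 and compare to generation 0 (given above):
Generation 1:
0000000000
0000000000
0000000000
0000010000
0000101000
0000010000
0000000000
0000000000
The grids are IDENTICAL -> still life.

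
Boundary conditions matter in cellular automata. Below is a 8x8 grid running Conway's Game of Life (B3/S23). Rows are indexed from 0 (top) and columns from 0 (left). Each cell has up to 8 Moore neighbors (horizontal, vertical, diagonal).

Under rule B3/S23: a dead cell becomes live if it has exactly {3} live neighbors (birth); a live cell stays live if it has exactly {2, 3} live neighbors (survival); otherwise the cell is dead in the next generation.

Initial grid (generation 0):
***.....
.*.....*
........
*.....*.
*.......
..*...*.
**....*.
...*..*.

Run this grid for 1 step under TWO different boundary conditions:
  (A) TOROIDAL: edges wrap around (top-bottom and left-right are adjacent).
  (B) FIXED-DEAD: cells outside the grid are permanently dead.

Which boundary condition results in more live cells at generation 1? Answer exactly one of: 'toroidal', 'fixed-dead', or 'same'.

Answer: toroidal

Derivation:
Under TOROIDAL boundary, generation 1:
***....*
.**.....
*......*
.......*
.*......
*.......
.**..**.
........
Population = 15

Under FIXED-DEAD boundary, generation 1:
***.....
***.....
........
........
.*......
*.......
.**..***
........
Population = 13

Comparison: toroidal=15, fixed-dead=13 -> toroidal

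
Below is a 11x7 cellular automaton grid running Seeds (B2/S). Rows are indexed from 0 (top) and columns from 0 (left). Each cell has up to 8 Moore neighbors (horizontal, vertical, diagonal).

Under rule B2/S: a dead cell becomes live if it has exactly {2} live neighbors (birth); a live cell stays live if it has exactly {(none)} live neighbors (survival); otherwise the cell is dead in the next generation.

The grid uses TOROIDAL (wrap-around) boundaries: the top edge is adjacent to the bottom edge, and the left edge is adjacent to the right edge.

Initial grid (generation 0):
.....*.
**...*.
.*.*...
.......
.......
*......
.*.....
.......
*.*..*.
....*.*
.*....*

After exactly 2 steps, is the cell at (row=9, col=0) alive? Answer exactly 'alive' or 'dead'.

Answer: dead

Derivation:
Simulating step by step:
Generation 0 (given above): 15 live cells
Generation 1: 16 live cells
..*.*..
.......
....*.*
..*....
.......
.*.....
*......
*.*...*
.*.**..
..**...
....*..
Generation 2: 18 live cells
.....*.
....*..
...*.*.
...*.*.
.**....
*......
..*....
....**.
.....**
.*...*.
.*...*.

Cell (9,0) at generation 2: 0 -> dead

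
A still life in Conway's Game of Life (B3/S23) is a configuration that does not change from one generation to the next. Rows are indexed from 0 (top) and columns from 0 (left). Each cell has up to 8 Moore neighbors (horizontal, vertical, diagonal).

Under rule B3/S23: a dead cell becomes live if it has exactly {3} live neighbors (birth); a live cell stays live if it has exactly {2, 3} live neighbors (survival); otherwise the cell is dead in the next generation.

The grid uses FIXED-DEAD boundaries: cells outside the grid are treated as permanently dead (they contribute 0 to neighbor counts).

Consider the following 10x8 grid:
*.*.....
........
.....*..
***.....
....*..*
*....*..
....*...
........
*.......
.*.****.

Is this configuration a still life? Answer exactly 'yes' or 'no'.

Compute generation 1 and compare to generation 0 (given above):
Generation 1:
........
........
.*......
.*......
*.......
....**..
........
........
....**..
....**..
Cell (0,0) differs: gen0=1 vs gen1=0 -> NOT a still life.

Answer: no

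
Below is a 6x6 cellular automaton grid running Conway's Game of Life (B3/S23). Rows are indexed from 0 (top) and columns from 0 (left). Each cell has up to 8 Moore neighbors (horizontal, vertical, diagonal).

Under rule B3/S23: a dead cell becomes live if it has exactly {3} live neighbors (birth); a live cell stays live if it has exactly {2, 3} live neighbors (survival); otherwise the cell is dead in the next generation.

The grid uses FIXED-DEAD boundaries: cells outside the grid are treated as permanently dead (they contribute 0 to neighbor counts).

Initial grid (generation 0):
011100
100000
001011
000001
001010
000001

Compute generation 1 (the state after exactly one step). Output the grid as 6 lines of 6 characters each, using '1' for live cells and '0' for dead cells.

Answer: 011000
000010
000011
000001
000011
000000

Derivation:
Simulating step by step:
Generation 0 (given above): 11 live cells
Generation 1: 8 live cells
(generation 1 grid is the final answer)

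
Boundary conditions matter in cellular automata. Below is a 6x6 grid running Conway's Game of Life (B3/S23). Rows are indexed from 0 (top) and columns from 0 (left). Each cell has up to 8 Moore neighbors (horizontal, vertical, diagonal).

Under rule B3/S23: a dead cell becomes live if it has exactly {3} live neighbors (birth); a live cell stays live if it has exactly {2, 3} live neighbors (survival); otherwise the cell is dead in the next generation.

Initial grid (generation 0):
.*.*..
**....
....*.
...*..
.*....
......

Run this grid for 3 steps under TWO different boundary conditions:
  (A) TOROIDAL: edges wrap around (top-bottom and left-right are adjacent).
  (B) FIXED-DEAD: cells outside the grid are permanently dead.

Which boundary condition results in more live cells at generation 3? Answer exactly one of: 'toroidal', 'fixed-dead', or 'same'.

Answer: toroidal

Derivation:
Under TOROIDAL boundary, generation 3:
..**..
*.*...
.*....
......
......
......
Population = 5

Under FIXED-DEAD boundary, generation 3:
......
*.*...
.*....
......
......
......
Population = 3

Comparison: toroidal=5, fixed-dead=3 -> toroidal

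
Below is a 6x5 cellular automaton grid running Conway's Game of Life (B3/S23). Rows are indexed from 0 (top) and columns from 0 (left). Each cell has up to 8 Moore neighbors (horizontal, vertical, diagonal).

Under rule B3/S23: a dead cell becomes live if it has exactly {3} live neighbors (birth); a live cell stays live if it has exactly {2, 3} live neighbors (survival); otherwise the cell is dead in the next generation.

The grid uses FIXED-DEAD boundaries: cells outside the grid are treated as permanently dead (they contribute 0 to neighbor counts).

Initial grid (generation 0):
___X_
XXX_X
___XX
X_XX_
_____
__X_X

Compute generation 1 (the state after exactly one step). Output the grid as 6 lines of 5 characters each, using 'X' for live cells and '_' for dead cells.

Simulating step by step:
Generation 0 (given above): 12 live cells
Generation 1: 13 live cells
(generation 1 grid is the final answer)

Answer: _XXX_
_XX_X
X___X
__XXX
_XX__
_____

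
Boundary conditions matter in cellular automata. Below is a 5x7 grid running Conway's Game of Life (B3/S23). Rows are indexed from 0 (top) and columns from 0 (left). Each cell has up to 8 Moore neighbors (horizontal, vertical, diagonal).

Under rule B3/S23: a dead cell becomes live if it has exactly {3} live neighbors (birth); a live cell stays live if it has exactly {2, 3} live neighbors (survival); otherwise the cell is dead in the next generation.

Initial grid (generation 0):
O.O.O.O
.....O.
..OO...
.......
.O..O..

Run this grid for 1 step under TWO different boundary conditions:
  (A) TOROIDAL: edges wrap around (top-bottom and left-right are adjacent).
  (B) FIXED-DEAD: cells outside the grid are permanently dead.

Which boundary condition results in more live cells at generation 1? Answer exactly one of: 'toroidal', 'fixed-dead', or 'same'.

Answer: toroidal

Derivation:
Under TOROIDAL boundary, generation 1:
OO.OO.O
.OO.OOO
.......
..OO...
OO.O.O.
Population = 16

Under FIXED-DEAD boundary, generation 1:
.....O.
.OO.OO.
.......
..OO...
.......
Population = 7

Comparison: toroidal=16, fixed-dead=7 -> toroidal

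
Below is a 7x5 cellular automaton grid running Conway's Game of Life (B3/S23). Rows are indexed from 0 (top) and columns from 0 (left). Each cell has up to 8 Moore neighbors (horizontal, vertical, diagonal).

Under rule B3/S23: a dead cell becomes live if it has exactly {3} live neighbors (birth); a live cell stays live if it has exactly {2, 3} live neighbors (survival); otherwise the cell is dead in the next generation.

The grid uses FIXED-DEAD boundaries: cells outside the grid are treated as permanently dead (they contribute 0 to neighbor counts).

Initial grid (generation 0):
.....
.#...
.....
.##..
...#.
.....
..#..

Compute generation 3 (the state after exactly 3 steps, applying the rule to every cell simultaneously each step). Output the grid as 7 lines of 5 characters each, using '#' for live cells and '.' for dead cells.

Answer: .....
.....
.###.
.###.
.....
.....
.....

Derivation:
Simulating step by step:
Generation 0 (given above): 5 live cells
Generation 1: 4 live cells
.....
.....
.##..
..#..
..#..
.....
.....
Generation 2: 4 live cells
.....
.....
.##..
..##.
.....
.....
.....
Generation 3: 6 live cells
(generation 3 grid is the final answer)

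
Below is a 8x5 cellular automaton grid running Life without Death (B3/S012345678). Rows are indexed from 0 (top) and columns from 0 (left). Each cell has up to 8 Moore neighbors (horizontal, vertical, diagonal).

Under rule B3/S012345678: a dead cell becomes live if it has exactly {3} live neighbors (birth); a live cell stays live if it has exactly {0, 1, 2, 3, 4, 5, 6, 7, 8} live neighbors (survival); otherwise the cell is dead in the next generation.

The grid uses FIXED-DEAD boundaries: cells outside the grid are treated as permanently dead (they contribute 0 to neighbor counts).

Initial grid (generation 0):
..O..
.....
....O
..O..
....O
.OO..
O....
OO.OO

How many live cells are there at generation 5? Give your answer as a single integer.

Simulating step by step:
Generation 0 (given above): 11 live cells
Generation 1: 16 live cells
..O..
.....
....O
..OO.
.OOOO
.OO..
O..O.
OO.OO
Generation 2: 22 live cells
..O..
.....
...OO
.OOO.
.OOOO
OOO.O
O..OO
OOOOO
Generation 3: 23 live cells
..O..
...O.
...OO
.OOO.
.OOOO
OOO.O
O..OO
OOOOO
Generation 4: 25 live cells
..O..
..OOO
...OO
.OOO.
.OOOO
OOO.O
O..OO
OOOOO
Generation 5: 26 live cells
..O..
..OOO
.O.OO
.OOO.
.OOOO
OOO.O
O..OO
OOOOO
Population at generation 5: 26

Answer: 26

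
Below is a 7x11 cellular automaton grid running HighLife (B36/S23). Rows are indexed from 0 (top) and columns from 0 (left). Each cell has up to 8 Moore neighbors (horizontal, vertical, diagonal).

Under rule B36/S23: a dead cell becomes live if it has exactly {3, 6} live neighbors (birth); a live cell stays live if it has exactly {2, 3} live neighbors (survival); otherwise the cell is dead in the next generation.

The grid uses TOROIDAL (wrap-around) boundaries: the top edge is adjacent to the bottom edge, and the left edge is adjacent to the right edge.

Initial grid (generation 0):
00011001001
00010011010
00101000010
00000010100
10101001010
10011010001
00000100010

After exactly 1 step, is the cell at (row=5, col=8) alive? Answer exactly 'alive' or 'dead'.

Simulating step by step:
Generation 0 (given above): 25 live cells
Generation 1: 40 live cells
00011101011
00100111011
00010110010
01000101111
11001011110
11011010110
10000110010

Cell (5,8) at generation 1: 1 -> alive

Answer: alive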